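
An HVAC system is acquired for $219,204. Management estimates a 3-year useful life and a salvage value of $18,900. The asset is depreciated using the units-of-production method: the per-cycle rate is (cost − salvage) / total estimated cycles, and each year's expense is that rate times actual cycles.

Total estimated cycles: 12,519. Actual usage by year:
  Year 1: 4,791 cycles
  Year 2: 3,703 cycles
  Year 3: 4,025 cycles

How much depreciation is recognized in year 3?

Depreciable base = $219,204 − $18,900 = $200,304.
Rate = $200,304 / 12,519 cycles = $16 per cycle.
Year 1: 4,791 × $16 = $76,656. Book value $142,548.
Year 2: 3,703 × $16 = $59,248. Book value $83,300.
Year 3: 4,025 × $16 = $64,400. Book value $18,900.

$64,400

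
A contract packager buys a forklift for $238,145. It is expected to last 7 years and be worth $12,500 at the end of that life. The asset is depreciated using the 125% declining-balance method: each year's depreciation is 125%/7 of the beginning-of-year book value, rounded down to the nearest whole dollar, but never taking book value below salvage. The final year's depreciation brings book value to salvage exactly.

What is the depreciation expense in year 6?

Depreciable base = $238,145 − $12,500 = $225,645.
Year 1: ⌊$238,145 × 125%/7⌋ = $42,525. Book value $195,620.
Year 2: ⌊$195,620 × 125%/7⌋ = $34,932. Book value $160,688.
Year 3: ⌊$160,688 × 125%/7⌋ = $28,694. Book value $131,994.
Year 4: ⌊$131,994 × 125%/7⌋ = $23,570. Book value $108,424.
Year 5: ⌊$108,424 × 125%/7⌋ = $19,361. Book value $89,063.
Year 6: ⌊$89,063 × 125%/7⌋ = $15,904. Book value $73,159.

$15,904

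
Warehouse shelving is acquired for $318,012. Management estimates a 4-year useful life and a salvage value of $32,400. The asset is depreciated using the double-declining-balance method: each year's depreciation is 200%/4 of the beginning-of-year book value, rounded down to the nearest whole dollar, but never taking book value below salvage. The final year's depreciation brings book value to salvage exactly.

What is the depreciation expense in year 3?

Depreciable base = $318,012 − $32,400 = $285,612.
Year 1: ⌊$318,012 × 200%/4⌋ = $159,006. Book value $159,006.
Year 2: ⌊$159,006 × 200%/4⌋ = $79,503. Book value $79,503.
Year 3: ⌊$79,503 × 200%/4⌋ = $39,751. Book value $39,752.

$39,751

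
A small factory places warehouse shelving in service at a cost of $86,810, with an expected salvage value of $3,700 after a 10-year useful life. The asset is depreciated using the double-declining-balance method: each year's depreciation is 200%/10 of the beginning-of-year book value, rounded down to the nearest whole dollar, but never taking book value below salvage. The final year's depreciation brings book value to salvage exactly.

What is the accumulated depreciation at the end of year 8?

$72,243

Depreciable base = $86,810 − $3,700 = $83,110.
Year 1: ⌊$86,810 × 200%/10⌋ = $17,362. Book value $69,448.
Year 2: ⌊$69,448 × 200%/10⌋ = $13,889. Book value $55,559.
Year 3: ⌊$55,559 × 200%/10⌋ = $11,111. Book value $44,448.
Year 4: ⌊$44,448 × 200%/10⌋ = $8,889. Book value $35,559.
Year 5: ⌊$35,559 × 200%/10⌋ = $7,111. Book value $28,448.
Year 6: ⌊$28,448 × 200%/10⌋ = $5,689. Book value $22,759.
Year 7: ⌊$22,759 × 200%/10⌋ = $4,551. Book value $18,208.
Year 8: ⌊$18,208 × 200%/10⌋ = $3,641. Book value $14,567.
Accumulated through year 8 = $86,810 − $14,567 = $72,243.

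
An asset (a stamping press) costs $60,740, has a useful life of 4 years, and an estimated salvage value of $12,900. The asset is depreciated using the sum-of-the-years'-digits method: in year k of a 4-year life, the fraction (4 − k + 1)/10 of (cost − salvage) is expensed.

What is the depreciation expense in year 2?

$14,352

Depreciable base = $60,740 − $12,900 = $47,840.
Sum of the years' digits = 4+3+2+1 = 10.
Year 1: $47,840 × 4/10 = $19,136. Book value $41,604.
Year 2: $47,840 × 3/10 = $14,352. Book value $27,252.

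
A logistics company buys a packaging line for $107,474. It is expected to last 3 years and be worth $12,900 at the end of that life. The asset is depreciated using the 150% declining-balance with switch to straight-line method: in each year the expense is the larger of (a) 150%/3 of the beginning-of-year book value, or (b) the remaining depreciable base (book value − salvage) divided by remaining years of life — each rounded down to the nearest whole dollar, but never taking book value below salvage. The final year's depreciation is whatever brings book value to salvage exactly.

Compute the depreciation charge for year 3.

Depreciable base = $107,474 − $12,900 = $94,574.
Year 1: DB = ⌊$107,474 × 150%/3⌋ = $53,737; SL = ⌊$94,574/3⌋ = $31,524 → take DB $53,737. Book value $53,737.
Year 2: DB = ⌊$53,737 × 150%/3⌋ = $26,868; SL = ⌊$40,837/2⌋ = $20,418 → take DB $26,868. Book value $26,869.
Year 3 (final): $26,869 − $12,900 = $13,969. Book value $12,900.

$13,969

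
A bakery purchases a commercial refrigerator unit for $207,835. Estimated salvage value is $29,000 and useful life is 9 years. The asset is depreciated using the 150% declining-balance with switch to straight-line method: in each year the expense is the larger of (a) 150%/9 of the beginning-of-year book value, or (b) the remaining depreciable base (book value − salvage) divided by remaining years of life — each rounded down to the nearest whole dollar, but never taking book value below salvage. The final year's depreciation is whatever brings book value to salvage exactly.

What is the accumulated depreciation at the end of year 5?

Depreciable base = $207,835 − $29,000 = $178,835.
Year 1: DB = ⌊$207,835 × 150%/9⌋ = $34,639; SL = ⌊$178,835/9⌋ = $19,870 → take DB $34,639. Book value $173,196.
Year 2: DB = ⌊$173,196 × 150%/9⌋ = $28,866; SL = ⌊$144,196/8⌋ = $18,024 → take DB $28,866. Book value $144,330.
Year 3: DB = ⌊$144,330 × 150%/9⌋ = $24,055; SL = ⌊$115,330/7⌋ = $16,475 → take DB $24,055. Book value $120,275.
Year 4: DB = ⌊$120,275 × 150%/9⌋ = $20,045; SL = ⌊$91,275/6⌋ = $15,212 → take DB $20,045. Book value $100,230.
Year 5: DB = ⌊$100,230 × 150%/9⌋ = $16,705; SL = ⌊$71,230/5⌋ = $14,246 → take DB $16,705. Book value $83,525.
Accumulated through year 5 = $207,835 − $83,525 = $124,310.

$124,310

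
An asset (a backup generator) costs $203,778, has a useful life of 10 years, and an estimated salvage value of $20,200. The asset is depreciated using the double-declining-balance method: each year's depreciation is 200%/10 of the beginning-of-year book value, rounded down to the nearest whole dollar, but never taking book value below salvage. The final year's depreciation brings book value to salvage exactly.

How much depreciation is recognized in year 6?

Depreciable base = $203,778 − $20,200 = $183,578.
Year 1: ⌊$203,778 × 200%/10⌋ = $40,755. Book value $163,023.
Year 2: ⌊$163,023 × 200%/10⌋ = $32,604. Book value $130,419.
Year 3: ⌊$130,419 × 200%/10⌋ = $26,083. Book value $104,336.
Year 4: ⌊$104,336 × 200%/10⌋ = $20,867. Book value $83,469.
Year 5: ⌊$83,469 × 200%/10⌋ = $16,693. Book value $66,776.
Year 6: ⌊$66,776 × 200%/10⌋ = $13,355. Book value $53,421.

$13,355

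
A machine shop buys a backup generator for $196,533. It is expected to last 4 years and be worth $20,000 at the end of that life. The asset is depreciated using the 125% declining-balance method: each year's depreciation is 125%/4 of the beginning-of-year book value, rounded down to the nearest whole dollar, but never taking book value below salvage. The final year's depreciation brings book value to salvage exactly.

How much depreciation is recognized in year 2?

Depreciable base = $196,533 − $20,000 = $176,533.
Year 1: ⌊$196,533 × 125%/4⌋ = $61,416. Book value $135,117.
Year 2: ⌊$135,117 × 125%/4⌋ = $42,224. Book value $92,893.

$42,224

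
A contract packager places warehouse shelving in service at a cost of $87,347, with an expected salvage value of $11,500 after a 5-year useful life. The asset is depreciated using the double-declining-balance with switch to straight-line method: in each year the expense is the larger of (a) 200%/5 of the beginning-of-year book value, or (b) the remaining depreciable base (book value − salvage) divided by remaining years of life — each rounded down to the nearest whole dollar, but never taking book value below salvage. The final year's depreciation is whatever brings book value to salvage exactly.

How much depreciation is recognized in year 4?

$7,368

Depreciable base = $87,347 − $11,500 = $75,847.
Year 1: DB = ⌊$87,347 × 200%/5⌋ = $34,938; SL = ⌊$75,847/5⌋ = $15,169 → take DB $34,938. Book value $52,409.
Year 2: DB = ⌊$52,409 × 200%/5⌋ = $20,963; SL = ⌊$40,909/4⌋ = $10,227 → take DB $20,963. Book value $31,446.
Year 3: DB = ⌊$31,446 × 200%/5⌋ = $12,578; SL = ⌊$19,946/3⌋ = $6,648 → take DB $12,578. Book value $18,868.
Year 4: DB = ⌊$18,868 × 200%/5⌋ = $7,547; SL = ⌊$7,368/2⌋ = $3,684 → take DB $7,547, capped at $7,368. Book value $11,500.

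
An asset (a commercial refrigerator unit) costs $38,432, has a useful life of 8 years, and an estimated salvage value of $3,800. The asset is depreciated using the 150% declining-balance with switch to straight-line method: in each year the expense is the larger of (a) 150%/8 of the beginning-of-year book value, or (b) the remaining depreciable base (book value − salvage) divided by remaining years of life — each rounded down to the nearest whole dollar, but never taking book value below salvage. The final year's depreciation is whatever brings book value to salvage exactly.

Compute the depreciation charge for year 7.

$3,238

Depreciable base = $38,432 − $3,800 = $34,632.
Year 1: DB = ⌊$38,432 × 150%/8⌋ = $7,206; SL = ⌊$34,632/8⌋ = $4,329 → take DB $7,206. Book value $31,226.
Year 2: DB = ⌊$31,226 × 150%/8⌋ = $5,854; SL = ⌊$27,426/7⌋ = $3,918 → take DB $5,854. Book value $25,372.
Year 3: DB = ⌊$25,372 × 150%/8⌋ = $4,757; SL = ⌊$21,572/6⌋ = $3,595 → take DB $4,757. Book value $20,615.
Year 4: DB = ⌊$20,615 × 150%/8⌋ = $3,865; SL = ⌊$16,815/5⌋ = $3,363 → take DB $3,865. Book value $16,750.
Year 5: DB = ⌊$16,750 × 150%/8⌋ = $3,140; SL = ⌊$12,950/4⌋ = $3,237 → take SL $3,237. Book value $13,513.
Year 6: DB = ⌊$13,513 × 150%/8⌋ = $2,533; SL = ⌊$9,713/3⌋ = $3,237 → take SL $3,237. Book value $10,276.
Year 7: DB = ⌊$10,276 × 150%/8⌋ = $1,926; SL = ⌊$6,476/2⌋ = $3,238 → take SL $3,238. Book value $7,038.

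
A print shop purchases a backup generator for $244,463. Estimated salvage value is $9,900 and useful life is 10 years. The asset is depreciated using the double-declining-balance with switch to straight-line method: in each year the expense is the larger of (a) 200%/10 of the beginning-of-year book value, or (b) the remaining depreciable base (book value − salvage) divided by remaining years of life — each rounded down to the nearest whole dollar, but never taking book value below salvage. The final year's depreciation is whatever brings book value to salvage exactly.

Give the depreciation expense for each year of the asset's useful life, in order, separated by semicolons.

Depreciable base = $244,463 − $9,900 = $234,563.
Year 1: DB = ⌊$244,463 × 200%/10⌋ = $48,892; SL = ⌊$234,563/10⌋ = $23,456 → take DB $48,892. Book value $195,571.
Year 2: DB = ⌊$195,571 × 200%/10⌋ = $39,114; SL = ⌊$185,671/9⌋ = $20,630 → take DB $39,114. Book value $156,457.
Year 3: DB = ⌊$156,457 × 200%/10⌋ = $31,291; SL = ⌊$146,557/8⌋ = $18,319 → take DB $31,291. Book value $125,166.
Year 4: DB = ⌊$125,166 × 200%/10⌋ = $25,033; SL = ⌊$115,266/7⌋ = $16,466 → take DB $25,033. Book value $100,133.
Year 5: DB = ⌊$100,133 × 200%/10⌋ = $20,026; SL = ⌊$90,233/6⌋ = $15,038 → take DB $20,026. Book value $80,107.
Year 6: DB = ⌊$80,107 × 200%/10⌋ = $16,021; SL = ⌊$70,207/5⌋ = $14,041 → take DB $16,021. Book value $64,086.
Year 7: DB = ⌊$64,086 × 200%/10⌋ = $12,817; SL = ⌊$54,186/4⌋ = $13,546 → take SL $13,546. Book value $50,540.
Year 8: DB = ⌊$50,540 × 200%/10⌋ = $10,108; SL = ⌊$40,640/3⌋ = $13,546 → take SL $13,546. Book value $36,994.
Year 9: DB = ⌊$36,994 × 200%/10⌋ = $7,398; SL = ⌊$27,094/2⌋ = $13,547 → take SL $13,547. Book value $23,447.
Year 10 (final): $23,447 − $9,900 = $13,547. Book value $9,900.

$48,892; $39,114; $31,291; $25,033; $20,026; $16,021; $13,546; $13,546; $13,547; $13,547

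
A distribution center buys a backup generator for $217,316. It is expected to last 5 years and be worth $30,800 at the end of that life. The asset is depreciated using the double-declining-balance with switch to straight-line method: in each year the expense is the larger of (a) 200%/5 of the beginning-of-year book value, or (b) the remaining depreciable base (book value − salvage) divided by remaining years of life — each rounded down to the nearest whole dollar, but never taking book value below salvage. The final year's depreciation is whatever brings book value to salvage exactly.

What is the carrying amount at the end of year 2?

Depreciable base = $217,316 − $30,800 = $186,516.
Year 1: DB = ⌊$217,316 × 200%/5⌋ = $86,926; SL = ⌊$186,516/5⌋ = $37,303 → take DB $86,926. Book value $130,390.
Year 2: DB = ⌊$130,390 × 200%/5⌋ = $52,156; SL = ⌊$99,590/4⌋ = $24,897 → take DB $52,156. Book value $78,234.

$78,234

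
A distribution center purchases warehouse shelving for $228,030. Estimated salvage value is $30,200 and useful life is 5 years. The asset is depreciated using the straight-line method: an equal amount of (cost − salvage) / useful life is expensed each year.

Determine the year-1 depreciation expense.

Depreciable base = $228,030 − $30,200 = $197,830.
Annual expense = $197,830 / 5 = $39,566.

$39,566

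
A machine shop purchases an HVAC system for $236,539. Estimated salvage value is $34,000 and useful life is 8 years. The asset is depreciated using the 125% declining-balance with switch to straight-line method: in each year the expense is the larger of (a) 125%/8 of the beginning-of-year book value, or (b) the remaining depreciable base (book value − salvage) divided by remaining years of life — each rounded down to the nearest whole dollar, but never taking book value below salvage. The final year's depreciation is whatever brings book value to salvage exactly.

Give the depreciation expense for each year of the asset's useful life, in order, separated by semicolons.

$36,959; $31,184; $26,311; $22,200; $21,471; $21,471; $21,471; $21,472

Depreciable base = $236,539 − $34,000 = $202,539.
Year 1: DB = ⌊$236,539 × 125%/8⌋ = $36,959; SL = ⌊$202,539/8⌋ = $25,317 → take DB $36,959. Book value $199,580.
Year 2: DB = ⌊$199,580 × 125%/8⌋ = $31,184; SL = ⌊$165,580/7⌋ = $23,654 → take DB $31,184. Book value $168,396.
Year 3: DB = ⌊$168,396 × 125%/8⌋ = $26,311; SL = ⌊$134,396/6⌋ = $22,399 → take DB $26,311. Book value $142,085.
Year 4: DB = ⌊$142,085 × 125%/8⌋ = $22,200; SL = ⌊$108,085/5⌋ = $21,617 → take DB $22,200. Book value $119,885.
Year 5: DB = ⌊$119,885 × 125%/8⌋ = $18,732; SL = ⌊$85,885/4⌋ = $21,471 → take SL $21,471. Book value $98,414.
Year 6: DB = ⌊$98,414 × 125%/8⌋ = $15,377; SL = ⌊$64,414/3⌋ = $21,471 → take SL $21,471. Book value $76,943.
Year 7: DB = ⌊$76,943 × 125%/8⌋ = $12,022; SL = ⌊$42,943/2⌋ = $21,471 → take SL $21,471. Book value $55,472.
Year 8 (final): $55,472 − $34,000 = $21,472. Book value $34,000.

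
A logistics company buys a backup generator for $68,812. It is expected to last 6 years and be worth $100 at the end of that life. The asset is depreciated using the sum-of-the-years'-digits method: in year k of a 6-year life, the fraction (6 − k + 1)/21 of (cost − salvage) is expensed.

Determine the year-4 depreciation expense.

$9,816

Depreciable base = $68,812 − $100 = $68,712.
Sum of the years' digits = 6+5+4+3+2+1 = 21.
Year 1: $68,712 × 6/21 = $19,632. Book value $49,180.
Year 2: $68,712 × 5/21 = $16,360. Book value $32,820.
Year 3: $68,712 × 4/21 = $13,088. Book value $19,732.
Year 4: $68,712 × 3/21 = $9,816. Book value $9,916.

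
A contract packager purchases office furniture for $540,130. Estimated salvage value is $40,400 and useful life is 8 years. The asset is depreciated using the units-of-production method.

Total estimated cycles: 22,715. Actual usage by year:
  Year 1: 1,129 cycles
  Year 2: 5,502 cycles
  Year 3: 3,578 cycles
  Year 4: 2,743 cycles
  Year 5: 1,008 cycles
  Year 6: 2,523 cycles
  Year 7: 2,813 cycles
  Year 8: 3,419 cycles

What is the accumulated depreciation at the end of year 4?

Depreciable base = $540,130 − $40,400 = $499,730.
Rate = $499,730 / 22,715 cycles = $22 per cycle.
Year 1: 1,129 × $22 = $24,838. Book value $515,292.
Year 2: 5,502 × $22 = $121,044. Book value $394,248.
Year 3: 3,578 × $22 = $78,716. Book value $315,532.
Year 4: 2,743 × $22 = $60,346. Book value $255,186.
Accumulated through year 4 = $540,130 − $255,186 = $284,944.

$284,944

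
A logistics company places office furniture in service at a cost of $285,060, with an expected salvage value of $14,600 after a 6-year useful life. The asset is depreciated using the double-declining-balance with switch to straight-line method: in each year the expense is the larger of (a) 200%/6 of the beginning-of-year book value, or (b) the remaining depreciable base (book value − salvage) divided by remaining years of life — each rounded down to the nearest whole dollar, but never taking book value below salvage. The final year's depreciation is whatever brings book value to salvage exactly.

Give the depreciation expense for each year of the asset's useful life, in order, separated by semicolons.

Depreciable base = $285,060 − $14,600 = $270,460.
Year 1: DB = ⌊$285,060 × 200%/6⌋ = $95,020; SL = ⌊$270,460/6⌋ = $45,076 → take DB $95,020. Book value $190,040.
Year 2: DB = ⌊$190,040 × 200%/6⌋ = $63,346; SL = ⌊$175,440/5⌋ = $35,088 → take DB $63,346. Book value $126,694.
Year 3: DB = ⌊$126,694 × 200%/6⌋ = $42,231; SL = ⌊$112,094/4⌋ = $28,023 → take DB $42,231. Book value $84,463.
Year 4: DB = ⌊$84,463 × 200%/6⌋ = $28,154; SL = ⌊$69,863/3⌋ = $23,287 → take DB $28,154. Book value $56,309.
Year 5: DB = ⌊$56,309 × 200%/6⌋ = $18,769; SL = ⌊$41,709/2⌋ = $20,854 → take SL $20,854. Book value $35,455.
Year 6 (final): $35,455 − $14,600 = $20,855. Book value $14,600.

$95,020; $63,346; $42,231; $28,154; $20,854; $20,855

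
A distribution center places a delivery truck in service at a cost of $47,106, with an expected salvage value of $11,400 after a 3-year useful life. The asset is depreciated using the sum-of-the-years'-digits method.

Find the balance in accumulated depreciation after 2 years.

Depreciable base = $47,106 − $11,400 = $35,706.
Sum of the years' digits = 3+2+1 = 6.
Year 1: $35,706 × 3/6 = $17,853. Book value $29,253.
Year 2: $35,706 × 2/6 = $11,902. Book value $17,351.
Accumulated through year 2 = $47,106 − $17,351 = $29,755.

$29,755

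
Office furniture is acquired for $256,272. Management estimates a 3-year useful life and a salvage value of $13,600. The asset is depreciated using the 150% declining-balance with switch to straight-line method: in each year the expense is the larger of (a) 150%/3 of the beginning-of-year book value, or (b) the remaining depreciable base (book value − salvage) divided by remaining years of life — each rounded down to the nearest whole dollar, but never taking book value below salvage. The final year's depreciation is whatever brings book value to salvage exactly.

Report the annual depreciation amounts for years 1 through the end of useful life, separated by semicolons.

$128,136; $64,068; $50,468

Depreciable base = $256,272 − $13,600 = $242,672.
Year 1: DB = ⌊$256,272 × 150%/3⌋ = $128,136; SL = ⌊$242,672/3⌋ = $80,890 → take DB $128,136. Book value $128,136.
Year 2: DB = ⌊$128,136 × 150%/3⌋ = $64,068; SL = ⌊$114,536/2⌋ = $57,268 → take DB $64,068. Book value $64,068.
Year 3 (final): $64,068 − $13,600 = $50,468. Book value $13,600.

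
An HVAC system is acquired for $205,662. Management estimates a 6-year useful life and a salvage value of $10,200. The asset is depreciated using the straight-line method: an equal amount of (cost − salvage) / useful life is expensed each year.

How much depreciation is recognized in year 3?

Depreciable base = $205,662 − $10,200 = $195,462.
Annual expense = $195,462 / 6 = $32,577.

$32,577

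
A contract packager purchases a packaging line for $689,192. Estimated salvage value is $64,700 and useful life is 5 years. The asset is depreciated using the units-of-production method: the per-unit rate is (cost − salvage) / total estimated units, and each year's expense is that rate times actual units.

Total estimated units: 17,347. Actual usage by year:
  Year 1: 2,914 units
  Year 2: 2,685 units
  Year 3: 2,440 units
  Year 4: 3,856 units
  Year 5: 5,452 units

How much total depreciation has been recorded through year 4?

Depreciable base = $689,192 − $64,700 = $624,492.
Rate = $624,492 / 17,347 units = $36 per unit.
Year 1: 2,914 × $36 = $104,904. Book value $584,288.
Year 2: 2,685 × $36 = $96,660. Book value $487,628.
Year 3: 2,440 × $36 = $87,840. Book value $399,788.
Year 4: 3,856 × $36 = $138,816. Book value $260,972.
Accumulated through year 4 = $689,192 − $260,972 = $428,220.

$428,220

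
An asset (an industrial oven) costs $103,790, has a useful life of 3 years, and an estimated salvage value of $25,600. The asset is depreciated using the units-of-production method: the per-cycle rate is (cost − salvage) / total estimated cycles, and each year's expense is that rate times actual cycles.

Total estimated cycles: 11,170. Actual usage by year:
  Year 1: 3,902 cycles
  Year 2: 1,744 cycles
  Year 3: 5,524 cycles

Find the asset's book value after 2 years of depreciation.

$64,268

Depreciable base = $103,790 − $25,600 = $78,190.
Rate = $78,190 / 11,170 cycles = $7 per cycle.
Year 1: 3,902 × $7 = $27,314. Book value $76,476.
Year 2: 1,744 × $7 = $12,208. Book value $64,268.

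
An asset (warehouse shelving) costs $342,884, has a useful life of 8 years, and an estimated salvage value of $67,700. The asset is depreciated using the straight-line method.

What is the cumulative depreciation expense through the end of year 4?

$137,592

Depreciable base = $342,884 − $67,700 = $275,184.
Annual expense = $275,184 / 8 = $34,398.
End of year 1: book value $308,486.
End of year 2: book value $274,088.
End of year 3: book value $239,690.
End of year 4: book value $205,292.
Accumulated through year 4 = $342,884 − $205,292 = $137,592.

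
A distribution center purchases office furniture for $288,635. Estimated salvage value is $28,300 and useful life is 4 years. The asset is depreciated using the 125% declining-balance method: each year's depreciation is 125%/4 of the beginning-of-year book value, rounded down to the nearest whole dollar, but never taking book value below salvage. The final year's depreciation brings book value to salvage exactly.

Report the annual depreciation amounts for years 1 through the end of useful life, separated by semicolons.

Depreciable base = $288,635 − $28,300 = $260,335.
Year 1: ⌊$288,635 × 125%/4⌋ = $90,198. Book value $198,437.
Year 2: ⌊$198,437 × 125%/4⌋ = $62,011. Book value $136,426.
Year 3: ⌊$136,426 × 125%/4⌋ = $42,633. Book value $93,793.
Year 4 (final): $93,793 − $28,300 = $65,493. Book value $28,300.

$90,198; $62,011; $42,633; $65,493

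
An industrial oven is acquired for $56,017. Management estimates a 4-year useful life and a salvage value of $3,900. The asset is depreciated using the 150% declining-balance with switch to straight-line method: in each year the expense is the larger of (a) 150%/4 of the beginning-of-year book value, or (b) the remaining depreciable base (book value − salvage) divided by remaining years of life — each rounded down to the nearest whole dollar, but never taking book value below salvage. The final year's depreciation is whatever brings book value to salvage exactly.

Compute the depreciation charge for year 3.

$8,991

Depreciable base = $56,017 − $3,900 = $52,117.
Year 1: DB = ⌊$56,017 × 150%/4⌋ = $21,006; SL = ⌊$52,117/4⌋ = $13,029 → take DB $21,006. Book value $35,011.
Year 2: DB = ⌊$35,011 × 150%/4⌋ = $13,129; SL = ⌊$31,111/3⌋ = $10,370 → take DB $13,129. Book value $21,882.
Year 3: DB = ⌊$21,882 × 150%/4⌋ = $8,205; SL = ⌊$17,982/2⌋ = $8,991 → take SL $8,991. Book value $12,891.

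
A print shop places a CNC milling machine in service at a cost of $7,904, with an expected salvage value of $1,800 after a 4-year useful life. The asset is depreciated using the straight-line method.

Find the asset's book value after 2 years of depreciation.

$4,852

Depreciable base = $7,904 − $1,800 = $6,104.
Annual expense = $6,104 / 4 = $1,526.
End of year 1: book value $6,378.
End of year 2: book value $4,852.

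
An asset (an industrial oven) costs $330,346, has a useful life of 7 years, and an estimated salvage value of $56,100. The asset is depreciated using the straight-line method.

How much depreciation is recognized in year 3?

Depreciable base = $330,346 − $56,100 = $274,246.
Annual expense = $274,246 / 7 = $39,178.

$39,178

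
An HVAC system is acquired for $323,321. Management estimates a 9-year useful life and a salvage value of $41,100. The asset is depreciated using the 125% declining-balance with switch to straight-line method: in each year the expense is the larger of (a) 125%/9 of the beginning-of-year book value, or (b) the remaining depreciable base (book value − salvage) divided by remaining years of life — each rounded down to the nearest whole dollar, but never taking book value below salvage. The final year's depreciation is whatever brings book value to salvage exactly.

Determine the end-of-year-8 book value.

Depreciable base = $323,321 − $41,100 = $282,221.
Year 1: DB = ⌊$323,321 × 125%/9⌋ = $44,905; SL = ⌊$282,221/9⌋ = $31,357 → take DB $44,905. Book value $278,416.
Year 2: DB = ⌊$278,416 × 125%/9⌋ = $38,668; SL = ⌊$237,316/8⌋ = $29,664 → take DB $38,668. Book value $239,748.
Year 3: DB = ⌊$239,748 × 125%/9⌋ = $33,298; SL = ⌊$198,648/7⌋ = $28,378 → take DB $33,298. Book value $206,450.
Year 4: DB = ⌊$206,450 × 125%/9⌋ = $28,673; SL = ⌊$165,350/6⌋ = $27,558 → take DB $28,673. Book value $177,777.
Year 5: DB = ⌊$177,777 × 125%/9⌋ = $24,691; SL = ⌊$136,677/5⌋ = $27,335 → take SL $27,335. Book value $150,442.
Year 6: DB = ⌊$150,442 × 125%/9⌋ = $20,894; SL = ⌊$109,342/4⌋ = $27,335 → take SL $27,335. Book value $123,107.
Year 7: DB = ⌊$123,107 × 125%/9⌋ = $17,098; SL = ⌊$82,007/3⌋ = $27,335 → take SL $27,335. Book value $95,772.
Year 8: DB = ⌊$95,772 × 125%/9⌋ = $13,301; SL = ⌊$54,672/2⌋ = $27,336 → take SL $27,336. Book value $68,436.

$68,436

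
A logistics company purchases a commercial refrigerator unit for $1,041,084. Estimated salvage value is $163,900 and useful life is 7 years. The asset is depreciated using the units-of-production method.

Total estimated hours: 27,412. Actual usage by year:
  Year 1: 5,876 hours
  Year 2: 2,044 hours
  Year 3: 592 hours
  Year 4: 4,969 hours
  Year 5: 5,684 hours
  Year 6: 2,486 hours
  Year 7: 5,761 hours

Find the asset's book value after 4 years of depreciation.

$609,692

Depreciable base = $1,041,084 − $163,900 = $877,184.
Rate = $877,184 / 27,412 hours = $32 per hour.
Year 1: 5,876 × $32 = $188,032. Book value $853,052.
Year 2: 2,044 × $32 = $65,408. Book value $787,644.
Year 3: 592 × $32 = $18,944. Book value $768,700.
Year 4: 4,969 × $32 = $159,008. Book value $609,692.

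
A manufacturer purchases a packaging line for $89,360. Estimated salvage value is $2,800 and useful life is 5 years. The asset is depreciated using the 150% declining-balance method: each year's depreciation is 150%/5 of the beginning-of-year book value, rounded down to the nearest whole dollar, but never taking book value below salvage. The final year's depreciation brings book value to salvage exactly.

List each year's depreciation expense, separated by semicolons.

$26,808; $18,765; $13,136; $9,195; $18,656

Depreciable base = $89,360 − $2,800 = $86,560.
Year 1: ⌊$89,360 × 150%/5⌋ = $26,808. Book value $62,552.
Year 2: ⌊$62,552 × 150%/5⌋ = $18,765. Book value $43,787.
Year 3: ⌊$43,787 × 150%/5⌋ = $13,136. Book value $30,651.
Year 4: ⌊$30,651 × 150%/5⌋ = $9,195. Book value $21,456.
Year 5 (final): $21,456 − $2,800 = $18,656. Book value $2,800.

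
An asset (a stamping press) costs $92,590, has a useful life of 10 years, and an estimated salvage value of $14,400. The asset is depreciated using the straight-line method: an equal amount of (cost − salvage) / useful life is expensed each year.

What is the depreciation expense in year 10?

Depreciable base = $92,590 − $14,400 = $78,190.
Annual expense = $78,190 / 10 = $7,819.

$7,819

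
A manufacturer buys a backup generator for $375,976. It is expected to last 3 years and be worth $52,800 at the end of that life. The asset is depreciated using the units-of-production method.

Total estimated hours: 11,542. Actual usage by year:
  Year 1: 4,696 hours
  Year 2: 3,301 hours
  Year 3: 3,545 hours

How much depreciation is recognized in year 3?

$99,260

Depreciable base = $375,976 − $52,800 = $323,176.
Rate = $323,176 / 11,542 hours = $28 per hour.
Year 1: 4,696 × $28 = $131,488. Book value $244,488.
Year 2: 3,301 × $28 = $92,428. Book value $152,060.
Year 3: 3,545 × $28 = $99,260. Book value $52,800.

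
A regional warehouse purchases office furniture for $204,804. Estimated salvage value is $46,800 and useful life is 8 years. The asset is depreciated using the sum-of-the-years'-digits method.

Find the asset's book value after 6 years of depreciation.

Depreciable base = $204,804 − $46,800 = $158,004.
Sum of the years' digits = 8+7+6+5+4+3+2+1 = 36.
Year 1: $158,004 × 8/36 = $35,112. Book value $169,692.
Year 2: $158,004 × 7/36 = $30,723. Book value $138,969.
Year 3: $158,004 × 6/36 = $26,334. Book value $112,635.
Year 4: $158,004 × 5/36 = $21,945. Book value $90,690.
Year 5: $158,004 × 4/36 = $17,556. Book value $73,134.
Year 6: $158,004 × 3/36 = $13,167. Book value $59,967.

$59,967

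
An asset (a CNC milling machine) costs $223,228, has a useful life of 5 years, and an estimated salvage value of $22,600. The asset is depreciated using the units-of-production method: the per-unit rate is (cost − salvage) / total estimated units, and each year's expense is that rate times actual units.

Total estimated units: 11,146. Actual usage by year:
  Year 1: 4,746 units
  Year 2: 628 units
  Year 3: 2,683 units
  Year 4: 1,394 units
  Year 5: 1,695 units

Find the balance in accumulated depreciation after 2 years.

$96,732

Depreciable base = $223,228 − $22,600 = $200,628.
Rate = $200,628 / 11,146 units = $18 per unit.
Year 1: 4,746 × $18 = $85,428. Book value $137,800.
Year 2: 628 × $18 = $11,304. Book value $126,496.
Accumulated through year 2 = $223,228 − $126,496 = $96,732.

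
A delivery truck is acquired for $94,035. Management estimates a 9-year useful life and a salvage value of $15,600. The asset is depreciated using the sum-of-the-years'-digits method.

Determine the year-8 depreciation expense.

Depreciable base = $94,035 − $15,600 = $78,435.
Sum of the years' digits = 9+8+7+6+5+4+3+2+1 = 45.
Year 1: $78,435 × 9/45 = $15,687. Book value $78,348.
Year 2: $78,435 × 8/45 = $13,944. Book value $64,404.
Year 3: $78,435 × 7/45 = $12,201. Book value $52,203.
Year 4: $78,435 × 6/45 = $10,458. Book value $41,745.
Year 5: $78,435 × 5/45 = $8,715. Book value $33,030.
Year 6: $78,435 × 4/45 = $6,972. Book value $26,058.
Year 7: $78,435 × 3/45 = $5,229. Book value $20,829.
Year 8: $78,435 × 2/45 = $3,486. Book value $17,343.

$3,486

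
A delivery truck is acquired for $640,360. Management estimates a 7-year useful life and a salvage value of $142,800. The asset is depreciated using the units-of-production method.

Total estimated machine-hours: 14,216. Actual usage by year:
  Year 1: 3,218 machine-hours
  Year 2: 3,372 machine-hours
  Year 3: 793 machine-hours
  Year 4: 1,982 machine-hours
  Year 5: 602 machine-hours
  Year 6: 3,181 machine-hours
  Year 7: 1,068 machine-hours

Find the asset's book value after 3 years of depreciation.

$381,955

Depreciable base = $640,360 − $142,800 = $497,560.
Rate = $497,560 / 14,216 machine-hours = $35 per machine-hour.
Year 1: 3,218 × $35 = $112,630. Book value $527,730.
Year 2: 3,372 × $35 = $118,020. Book value $409,710.
Year 3: 793 × $35 = $27,755. Book value $381,955.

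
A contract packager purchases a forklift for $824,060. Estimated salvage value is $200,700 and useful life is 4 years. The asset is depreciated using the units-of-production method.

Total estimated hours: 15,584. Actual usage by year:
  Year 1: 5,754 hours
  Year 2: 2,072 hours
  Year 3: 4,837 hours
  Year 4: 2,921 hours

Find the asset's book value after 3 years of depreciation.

Depreciable base = $824,060 − $200,700 = $623,360.
Rate = $623,360 / 15,584 hours = $40 per hour.
Year 1: 5,754 × $40 = $230,160. Book value $593,900.
Year 2: 2,072 × $40 = $82,880. Book value $511,020.
Year 3: 4,837 × $40 = $193,480. Book value $317,540.

$317,540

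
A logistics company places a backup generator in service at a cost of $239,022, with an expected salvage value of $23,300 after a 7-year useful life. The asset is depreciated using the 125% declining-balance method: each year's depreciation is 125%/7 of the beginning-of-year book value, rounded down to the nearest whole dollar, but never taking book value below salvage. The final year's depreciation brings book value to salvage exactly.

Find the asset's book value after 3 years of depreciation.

$132,480

Depreciable base = $239,022 − $23,300 = $215,722.
Year 1: ⌊$239,022 × 125%/7⌋ = $42,682. Book value $196,340.
Year 2: ⌊$196,340 × 125%/7⌋ = $35,060. Book value $161,280.
Year 3: ⌊$161,280 × 125%/7⌋ = $28,800. Book value $132,480.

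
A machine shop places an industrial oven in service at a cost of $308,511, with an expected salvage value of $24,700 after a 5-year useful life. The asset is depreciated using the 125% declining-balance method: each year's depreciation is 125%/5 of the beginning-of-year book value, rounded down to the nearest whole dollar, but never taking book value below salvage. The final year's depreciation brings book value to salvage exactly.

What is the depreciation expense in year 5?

$72,916

Depreciable base = $308,511 − $24,700 = $283,811.
Year 1: ⌊$308,511 × 125%/5⌋ = $77,127. Book value $231,384.
Year 2: ⌊$231,384 × 125%/5⌋ = $57,846. Book value $173,538.
Year 3: ⌊$173,538 × 125%/5⌋ = $43,384. Book value $130,154.
Year 4: ⌊$130,154 × 125%/5⌋ = $32,538. Book value $97,616.
Year 5 (final): $97,616 − $24,700 = $72,916. Book value $24,700.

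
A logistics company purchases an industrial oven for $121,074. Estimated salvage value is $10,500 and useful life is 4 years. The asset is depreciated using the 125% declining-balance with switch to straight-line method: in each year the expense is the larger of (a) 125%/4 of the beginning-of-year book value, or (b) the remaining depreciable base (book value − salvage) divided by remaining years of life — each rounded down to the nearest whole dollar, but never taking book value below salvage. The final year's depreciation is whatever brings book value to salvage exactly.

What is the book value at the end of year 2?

Depreciable base = $121,074 − $10,500 = $110,574.
Year 1: DB = ⌊$121,074 × 125%/4⌋ = $37,835; SL = ⌊$110,574/4⌋ = $27,643 → take DB $37,835. Book value $83,239.
Year 2: DB = ⌊$83,239 × 125%/4⌋ = $26,012; SL = ⌊$72,739/3⌋ = $24,246 → take DB $26,012. Book value $57,227.

$57,227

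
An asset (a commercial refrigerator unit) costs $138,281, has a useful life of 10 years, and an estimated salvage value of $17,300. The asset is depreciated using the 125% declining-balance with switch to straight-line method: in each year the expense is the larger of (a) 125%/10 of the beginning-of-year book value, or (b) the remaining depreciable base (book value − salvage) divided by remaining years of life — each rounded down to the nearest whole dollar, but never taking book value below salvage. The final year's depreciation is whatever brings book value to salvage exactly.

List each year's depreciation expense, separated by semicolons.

$17,285; $15,124; $13,234; $11,579; $10,626; $10,626; $10,626; $10,627; $10,627; $10,627

Depreciable base = $138,281 − $17,300 = $120,981.
Year 1: DB = ⌊$138,281 × 125%/10⌋ = $17,285; SL = ⌊$120,981/10⌋ = $12,098 → take DB $17,285. Book value $120,996.
Year 2: DB = ⌊$120,996 × 125%/10⌋ = $15,124; SL = ⌊$103,696/9⌋ = $11,521 → take DB $15,124. Book value $105,872.
Year 3: DB = ⌊$105,872 × 125%/10⌋ = $13,234; SL = ⌊$88,572/8⌋ = $11,071 → take DB $13,234. Book value $92,638.
Year 4: DB = ⌊$92,638 × 125%/10⌋ = $11,579; SL = ⌊$75,338/7⌋ = $10,762 → take DB $11,579. Book value $81,059.
Year 5: DB = ⌊$81,059 × 125%/10⌋ = $10,132; SL = ⌊$63,759/6⌋ = $10,626 → take SL $10,626. Book value $70,433.
Year 6: DB = ⌊$70,433 × 125%/10⌋ = $8,804; SL = ⌊$53,133/5⌋ = $10,626 → take SL $10,626. Book value $59,807.
Year 7: DB = ⌊$59,807 × 125%/10⌋ = $7,475; SL = ⌊$42,507/4⌋ = $10,626 → take SL $10,626. Book value $49,181.
Year 8: DB = ⌊$49,181 × 125%/10⌋ = $6,147; SL = ⌊$31,881/3⌋ = $10,627 → take SL $10,627. Book value $38,554.
Year 9: DB = ⌊$38,554 × 125%/10⌋ = $4,819; SL = ⌊$21,254/2⌋ = $10,627 → take SL $10,627. Book value $27,927.
Year 10 (final): $27,927 − $17,300 = $10,627. Book value $17,300.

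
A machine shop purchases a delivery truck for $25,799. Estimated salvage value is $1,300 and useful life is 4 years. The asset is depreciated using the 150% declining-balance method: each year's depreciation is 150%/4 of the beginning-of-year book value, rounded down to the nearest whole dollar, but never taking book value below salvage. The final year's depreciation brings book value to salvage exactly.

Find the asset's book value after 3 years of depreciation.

$6,300

Depreciable base = $25,799 − $1,300 = $24,499.
Year 1: ⌊$25,799 × 150%/4⌋ = $9,674. Book value $16,125.
Year 2: ⌊$16,125 × 150%/4⌋ = $6,046. Book value $10,079.
Year 3: ⌊$10,079 × 150%/4⌋ = $3,779. Book value $6,300.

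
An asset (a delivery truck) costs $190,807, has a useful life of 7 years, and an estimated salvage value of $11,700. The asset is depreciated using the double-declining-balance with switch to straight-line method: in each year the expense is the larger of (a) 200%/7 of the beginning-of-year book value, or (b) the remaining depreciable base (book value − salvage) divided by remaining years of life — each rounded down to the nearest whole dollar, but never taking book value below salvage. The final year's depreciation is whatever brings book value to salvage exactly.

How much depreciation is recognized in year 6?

$11,889

Depreciable base = $190,807 − $11,700 = $179,107.
Year 1: DB = ⌊$190,807 × 200%/7⌋ = $54,516; SL = ⌊$179,107/7⌋ = $25,586 → take DB $54,516. Book value $136,291.
Year 2: DB = ⌊$136,291 × 200%/7⌋ = $38,940; SL = ⌊$124,591/6⌋ = $20,765 → take DB $38,940. Book value $97,351.
Year 3: DB = ⌊$97,351 × 200%/7⌋ = $27,814; SL = ⌊$85,651/5⌋ = $17,130 → take DB $27,814. Book value $69,537.
Year 4: DB = ⌊$69,537 × 200%/7⌋ = $19,867; SL = ⌊$57,837/4⌋ = $14,459 → take DB $19,867. Book value $49,670.
Year 5: DB = ⌊$49,670 × 200%/7⌋ = $14,191; SL = ⌊$37,970/3⌋ = $12,656 → take DB $14,191. Book value $35,479.
Year 6: DB = ⌊$35,479 × 200%/7⌋ = $10,136; SL = ⌊$23,779/2⌋ = $11,889 → take SL $11,889. Book value $23,590.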